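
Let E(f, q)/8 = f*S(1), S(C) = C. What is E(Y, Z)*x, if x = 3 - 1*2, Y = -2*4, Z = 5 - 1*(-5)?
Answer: -64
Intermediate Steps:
Z = 10 (Z = 5 + 5 = 10)
Y = -8
E(f, q) = 8*f (E(f, q) = 8*(f*1) = 8*f)
x = 1 (x = 3 - 2 = 1)
E(Y, Z)*x = (8*(-8))*1 = -64*1 = -64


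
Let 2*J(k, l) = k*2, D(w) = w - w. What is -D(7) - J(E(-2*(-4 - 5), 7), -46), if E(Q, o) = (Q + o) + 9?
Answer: -34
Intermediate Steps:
E(Q, o) = 9 + Q + o
D(w) = 0
J(k, l) = k (J(k, l) = (k*2)/2 = (2*k)/2 = k)
-D(7) - J(E(-2*(-4 - 5), 7), -46) = -1*0 - (9 - 2*(-4 - 5) + 7) = 0 - (9 - 2*(-9) + 7) = 0 - (9 + 18 + 7) = 0 - 1*34 = 0 - 34 = -34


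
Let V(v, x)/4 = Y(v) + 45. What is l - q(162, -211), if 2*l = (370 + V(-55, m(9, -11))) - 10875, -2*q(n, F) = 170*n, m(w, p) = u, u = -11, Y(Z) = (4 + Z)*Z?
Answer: 28435/2 ≈ 14218.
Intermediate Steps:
Y(Z) = Z*(4 + Z)
m(w, p) = -11
V(v, x) = 180 + 4*v*(4 + v) (V(v, x) = 4*(v*(4 + v) + 45) = 4*(45 + v*(4 + v)) = 180 + 4*v*(4 + v))
q(n, F) = -85*n
l = 895/2 (l = ((370 + (180 + 4*(-55)*(4 - 55))) - 10875)/2 = ((370 + (180 + 4*(-55)*(-51))) - 10875)/2 = ((370 + (180 + 11220)) - 10875)/2 = ((370 + 11400) - 10875)/2 = (11770 - 10875)/2 = (½)*895 = 895/2 ≈ 447.50)
l - q(162, -211) = 895/2 - (-85)*162 = 895/2 - 1*(-13770) = 895/2 + 13770 = 28435/2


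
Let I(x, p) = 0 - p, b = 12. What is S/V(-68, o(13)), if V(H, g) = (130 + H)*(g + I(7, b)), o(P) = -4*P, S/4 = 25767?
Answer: -25767/992 ≈ -25.975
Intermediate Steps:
S = 103068 (S = 4*25767 = 103068)
I(x, p) = -p
V(H, g) = (-12 + g)*(130 + H) (V(H, g) = (130 + H)*(g - 1*12) = (130 + H)*(g - 12) = (130 + H)*(-12 + g) = (-12 + g)*(130 + H))
S/V(-68, o(13)) = 103068/(-1560 - 12*(-68) + 130*(-4*13) - (-272)*13) = 103068/(-1560 + 816 + 130*(-52) - 68*(-52)) = 103068/(-1560 + 816 - 6760 + 3536) = 103068/(-3968) = 103068*(-1/3968) = -25767/992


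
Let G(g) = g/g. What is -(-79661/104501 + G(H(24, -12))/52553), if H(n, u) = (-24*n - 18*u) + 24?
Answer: 4186320032/5491841053 ≈ 0.76228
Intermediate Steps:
H(n, u) = 24 - 24*n - 18*u
G(g) = 1
-(-79661/104501 + G(H(24, -12))/52553) = -(-79661/104501 + 1/52553) = -1*(-4186320032/5491841053) = 4186320032/5491841053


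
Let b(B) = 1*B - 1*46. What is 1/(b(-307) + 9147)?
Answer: 1/8794 ≈ 0.00011371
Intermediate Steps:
b(B) = -46 + B (b(B) = B - 46 = -46 + B)
1/(b(-307) + 9147) = 1/((-46 - 307) + 9147) = 1/(-353 + 9147) = 1/8794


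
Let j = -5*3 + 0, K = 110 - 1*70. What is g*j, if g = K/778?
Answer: -300/389 ≈ -0.77121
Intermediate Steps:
K = 40 (K = 110 - 70 = 40)
j = -15 (j = -15 + 0 = -15)
g = 20/389 (g = 40/778 = 40*(1/778) = 20/389 ≈ 0.051414)
g*j = (20/389)*(-15) = -300/389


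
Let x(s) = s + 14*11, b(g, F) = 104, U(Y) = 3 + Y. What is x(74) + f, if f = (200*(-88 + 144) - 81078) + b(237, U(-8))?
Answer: -69546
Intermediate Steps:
x(s) = 154 + s (x(s) = s + 154 = 154 + s)
f = -69774 (f = (200*(-88 + 144) - 81078) + 104 = (200*56 - 81078) + 104 = (11200 - 81078) + 104 = -69878 + 104 = -69774)
x(74) + f = (154 + 74) - 69774 = 228 - 69774 = -69546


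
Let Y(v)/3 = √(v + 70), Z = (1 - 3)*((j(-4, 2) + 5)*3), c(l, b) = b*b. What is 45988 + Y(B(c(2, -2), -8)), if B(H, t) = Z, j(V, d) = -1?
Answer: 45988 + 3*√46 ≈ 46008.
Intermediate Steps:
c(l, b) = b²
Z = -24 (Z = (1 - 3)*((-1 + 5)*3) = -8*3 = -2*12 = -24)
B(H, t) = -24
Y(v) = 3*√(70 + v) (Y(v) = 3*√(v + 70) = 3*√(70 + v))
45988 + Y(B(c(2, -2), -8)) = 45988 + 3*√(70 - 24) = 45988 + 3*√46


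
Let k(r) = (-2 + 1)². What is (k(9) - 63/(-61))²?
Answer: 15376/3721 ≈ 4.1322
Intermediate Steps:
k(r) = 1 (k(r) = (-1)² = 1)
(k(9) - 63/(-61))² = (1 - 63/(-61))² = (1 - 63*(-1/61))² = (1 + 63/61)² = (124/61)² = 15376/3721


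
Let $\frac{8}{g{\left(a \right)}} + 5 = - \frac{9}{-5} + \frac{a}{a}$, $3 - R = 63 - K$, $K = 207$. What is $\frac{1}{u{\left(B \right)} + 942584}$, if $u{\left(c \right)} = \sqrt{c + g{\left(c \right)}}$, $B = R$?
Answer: $\frac{10368424}{9773110566039} - \frac{\sqrt{17347}}{9773110566039} \approx 1.0609 \cdot 10^{-6}$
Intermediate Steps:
$R = 147$ ($R = 3 - \left(63 - 207\right) = 3 - -144 = 3 + 144 = 147$)
$B = 147$
$g{\left(a \right)} = - \frac{40}{11}$ ($g{\left(a \right)} = \frac{8}{-5 + \left(- \frac{9}{-5} + \frac{a}{a}\right)} = \frac{8}{-5 + \left(\left(-9\right) \left(- \frac{1}{5}\right) + 1\right)} = \frac{8}{-5 + \left(\frac{9}{5} + 1\right)} = \frac{8}{-5 + \frac{14}{5}} = \frac{8}{- \frac{11}{5}} = 8 \left(- \frac{5}{11}\right) = - \frac{40}{11}$)
$u{\left(c \right)} = \sqrt{- \frac{40}{11} + c}$ ($u{\left(c \right)} = \sqrt{c - \frac{40}{11}} = \sqrt{- \frac{40}{11} + c}$)
$\frac{1}{u{\left(B \right)} + 942584} = \frac{1}{\frac{\sqrt{-440 + 121 \cdot 147}}{11} + 942584} = \frac{1}{\frac{\sqrt{-440 + 17787}}{11} + 942584} = \frac{1}{\frac{\sqrt{17347}}{11} + 942584} = \frac{1}{942584 + \frac{\sqrt{17347}}{11}}$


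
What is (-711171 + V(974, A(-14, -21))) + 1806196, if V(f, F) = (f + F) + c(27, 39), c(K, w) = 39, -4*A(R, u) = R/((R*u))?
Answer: 92067193/84 ≈ 1.0960e+6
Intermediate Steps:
A(R, u) = -1/(4*u) (A(R, u) = -R/(4*(R*u)) = -R*1/(R*u)/4 = -1/(4*u))
V(f, F) = 39 + F + f (V(f, F) = (f + F) + 39 = (F + f) + 39 = 39 + F + f)
(-711171 + V(974, A(-14, -21))) + 1806196 = (-711171 + (39 - ¼/(-21) + 974)) + 1806196 = (-711171 + (39 - ¼*(-1/21) + 974)) + 1806196 = (-711171 + (39 + 1/84 + 974)) + 1806196 = (-711171 + 85093/84) + 1806196 = -59653271/84 + 1806196 = 92067193/84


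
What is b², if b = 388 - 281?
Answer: 11449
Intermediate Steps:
b = 107
b² = 107² = 11449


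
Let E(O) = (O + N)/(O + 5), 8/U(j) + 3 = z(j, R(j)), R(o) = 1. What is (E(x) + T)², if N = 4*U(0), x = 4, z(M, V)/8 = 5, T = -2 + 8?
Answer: 58564/1369 ≈ 42.779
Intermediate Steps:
T = 6
z(M, V) = 40 (z(M, V) = 8*5 = 40)
U(j) = 8/37 (U(j) = 8/(-3 + 40) = 8/37)
N = 32/37 (N = 4*(8/37) = 32/37 ≈ 0.86486)
E(O) = (32/37 + O)/(5 + O) (E(O) = (O + 32/37)/(O + 5) = (32/37 + O)/(5 + O))
(E(x) + T)² = ((32/37 + 4)/(5 + 4) + 6)² = ((180/37)/9 + 6)² = ((⅑)*(180/37) + 6)² = (20/37 + 6)² = (242/37)² = 58564/1369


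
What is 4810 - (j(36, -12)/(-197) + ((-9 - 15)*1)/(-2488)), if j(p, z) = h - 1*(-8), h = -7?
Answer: 294693990/61267 ≈ 4810.0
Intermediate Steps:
j(p, z) = 1 (j(p, z) = -7 - 1*(-8) = -7 + 8 = 1)
4810 - (j(36, -12)/(-197) + ((-9 - 15)*1)/(-2488)) = 4810 - (1/(-197) + ((-9 - 15)*1)/(-2488)) = 4810 - (1*(-1/197) - 24*1*(-1/2488)) = 4810 - (-1/197 - 24*(-1/2488)) = 4810 - (-1/197 + 3/311) = 4810 - 1*280/61267 = 4810 - 280/61267 = 294693990/61267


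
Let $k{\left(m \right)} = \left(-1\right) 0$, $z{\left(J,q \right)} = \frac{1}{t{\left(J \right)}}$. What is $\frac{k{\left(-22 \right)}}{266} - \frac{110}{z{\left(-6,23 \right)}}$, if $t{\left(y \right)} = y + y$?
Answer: $1320$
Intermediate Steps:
$t{\left(y \right)} = 2 y$
$z{\left(J,q \right)} = \frac{1}{2 J}$
$k{\left(m \right)} = 0$
$\frac{k{\left(-22 \right)}}{266} - \frac{110}{z{\left(-6,23 \right)}} = \frac{0}{266} - \frac{110}{\frac{1}{2} \frac{1}{-6}} = 0 \cdot \frac{1}{266} - \frac{110}{\frac{1}{2} \left(- \frac{1}{6}\right)} = 0 - \frac{110}{- \frac{1}{12}} = 0 - -1320 = 0 + 1320 = 1320$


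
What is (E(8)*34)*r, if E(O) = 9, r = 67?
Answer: 20502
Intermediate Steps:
(E(8)*34)*r = (9*34)*67 = 306*67 = 20502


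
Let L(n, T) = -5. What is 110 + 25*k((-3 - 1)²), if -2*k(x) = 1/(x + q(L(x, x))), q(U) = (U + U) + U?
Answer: 195/2 ≈ 97.500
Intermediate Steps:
q(U) = 3*U (q(U) = 2*U + U = 3*U)
k(x) = -1/(2*(-15 + x)) (k(x) = -1/(2*(x + 3*(-5))) = -1/(2*(x - 15)) = -1/(2*(-15 + x)))
110 + 25*k((-3 - 1)²) = 110 + 25*(-1/(-30 + 2*(-3 - 1)²)) = 110 + 25*(-1/(-30 + 2*(-4)²)) = 110 + 25*(-1/(-30 + 2*16)) = 110 + 25*(-1/(-30 + 32)) = 110 + 25*(-1/2) = 110 + 25*(-1*½) = 110 + 25*(-½) = 110 - 25/2 = 195/2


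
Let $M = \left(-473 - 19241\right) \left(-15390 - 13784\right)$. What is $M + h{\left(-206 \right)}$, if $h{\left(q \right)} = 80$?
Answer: $575136316$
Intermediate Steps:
$M = 575136236$ ($M = \left(-19714\right) \left(-29174\right) = 575136236$)
$M + h{\left(-206 \right)} = 575136236 + 80 = 575136316$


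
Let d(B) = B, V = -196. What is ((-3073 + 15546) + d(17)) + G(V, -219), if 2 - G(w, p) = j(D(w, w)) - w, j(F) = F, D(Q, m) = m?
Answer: 12492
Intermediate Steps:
G(w, p) = 2 (G(w, p) = 2 - (w - w) = 2 - 1*0 = 2 + 0 = 2)
((-3073 + 15546) + d(17)) + G(V, -219) = ((-3073 + 15546) + 17) + 2 = (12473 + 17) + 2 = 12490 + 2 = 12492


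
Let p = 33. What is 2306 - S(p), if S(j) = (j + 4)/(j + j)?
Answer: 152159/66 ≈ 2305.4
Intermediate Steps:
S(j) = (4 + j)/(2*j) (S(j) = (4 + j)/((2*j)) = (4 + j)*(1/(2*j)) = (4 + j)/(2*j))
2306 - S(p) = 2306 - (4 + 33)/(2*33) = 2306 - 37/(2*33) = 2306 - 1*37/66 = 2306 - 37/66 = 152159/66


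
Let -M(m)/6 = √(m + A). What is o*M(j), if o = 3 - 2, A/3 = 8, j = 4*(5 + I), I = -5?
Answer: -12*√6 ≈ -29.394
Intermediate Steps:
j = 0 (j = 4*(5 - 5) = 4*0 = 0)
A = 24 (A = 3*8 = 24)
M(m) = -6*√(24 + m) (M(m) = -6*√(m + 24) = -6*√(24 + m))
o = 1
o*M(j) = 1*(-6*√(24 + 0)) = 1*(-12*√6) = -12*√6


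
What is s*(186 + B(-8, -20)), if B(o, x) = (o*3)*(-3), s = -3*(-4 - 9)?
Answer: 10062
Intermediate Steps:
s = 39 (s = -3*(-13) = 39)
B(o, x) = -9*o (B(o, x) = (3*o)*(-3) = -9*o)
s*(186 + B(-8, -20)) = 39*(186 - 9*(-8)) = 39*(186 + 72) = 39*258 = 10062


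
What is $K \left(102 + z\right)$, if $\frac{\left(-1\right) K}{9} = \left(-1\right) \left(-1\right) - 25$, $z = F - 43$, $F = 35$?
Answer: $20304$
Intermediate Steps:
$z = -8$ ($z = 35 - 43 = -8$)
$K = 216$ ($K = - 9 \left(\left(-1\right) \left(-1\right) - 25\right) = - 9 \left(1 - 25\right) = \left(-9\right) \left(-24\right) = 216$)
$K \left(102 + z\right) = 216 \left(102 - 8\right) = 216 \cdot 94 = 20304$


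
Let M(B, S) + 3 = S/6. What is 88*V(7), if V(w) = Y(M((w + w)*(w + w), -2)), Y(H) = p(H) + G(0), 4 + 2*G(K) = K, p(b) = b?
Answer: -1408/3 ≈ -469.33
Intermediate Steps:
M(B, S) = -3 + S/6
G(K) = -2 + K/2
Y(H) = -2 + H (Y(H) = H + (-2 + (½)*0) = H + (-2 + 0) = H - 2 = -2 + H)
V(w) = -16/3 (V(w) = -2 + (-3 + (⅙)*(-2)) = -2 + (-3 - ⅓) = -2 - 10/3 = -16/3)
88*V(7) = 88*(-16/3) = -1408/3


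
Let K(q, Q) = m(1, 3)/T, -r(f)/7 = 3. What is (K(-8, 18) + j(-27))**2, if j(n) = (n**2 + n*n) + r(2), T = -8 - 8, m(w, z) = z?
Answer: 528494121/256 ≈ 2.0644e+6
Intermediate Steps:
r(f) = -21 (r(f) = -7*3 = -21)
T = -16
K(q, Q) = -3/16 (K(q, Q) = 3/(-16) = 3*(-1/16) = -3/16)
j(n) = -21 + 2*n**2 (j(n) = (n**2 + n*n) - 21 = (n**2 + n**2) - 21 = 2*n**2 - 21 = -21 + 2*n**2)
(K(-8, 18) + j(-27))**2 = (-3/16 + (-21 + 2*(-27)**2))**2 = (-3/16 + (-21 + 2*729))**2 = (-3/16 + (-21 + 1458))**2 = (-3/16 + 1437)**2 = (22989/16)**2 = 528494121/256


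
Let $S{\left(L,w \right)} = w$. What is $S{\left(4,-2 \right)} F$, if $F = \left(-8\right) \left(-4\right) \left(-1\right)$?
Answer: $64$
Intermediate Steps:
$F = -32$ ($F = 32 \left(-1\right) = -32$)
$S{\left(4,-2 \right)} F = \left(-2\right) \left(-32\right) = 64$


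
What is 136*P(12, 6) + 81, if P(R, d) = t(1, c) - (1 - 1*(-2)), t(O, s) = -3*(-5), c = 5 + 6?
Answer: 1713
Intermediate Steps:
c = 11
t(O, s) = 15
P(R, d) = 12 (P(R, d) = 15 - (1 - 1*(-2)) = 15 - (1 + 2) = 15 - 1*3 = 15 - 3 = 12)
136*P(12, 6) + 81 = 136*12 + 81 = 1632 + 81 = 1713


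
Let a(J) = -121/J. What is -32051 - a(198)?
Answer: -576907/18 ≈ -32050.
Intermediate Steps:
-32051 - a(198) = -32051 - (-121)/198 = -32051 - 1*(-11/18) = -32051 + 11/18 = -576907/18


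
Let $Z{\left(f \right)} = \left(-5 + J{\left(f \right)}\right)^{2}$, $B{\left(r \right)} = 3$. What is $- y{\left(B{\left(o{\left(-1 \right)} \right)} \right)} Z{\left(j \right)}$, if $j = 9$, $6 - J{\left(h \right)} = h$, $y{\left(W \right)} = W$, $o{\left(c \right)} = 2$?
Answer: $-192$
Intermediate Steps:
$J{\left(h \right)} = 6 - h$
$Z{\left(f \right)} = \left(1 - f\right)^{2}$ ($Z{\left(f \right)} = \left(-5 - \left(-6 + f\right)\right)^{2} = \left(1 - f\right)^{2}$)
$- y{\left(B{\left(o{\left(-1 \right)} \right)} \right)} Z{\left(j \right)} = - 3 \left(-1 + 9\right)^{2} = - 3 \cdot 8^{2} = - 3 \cdot 64 = \left(-1\right) 192 = -192$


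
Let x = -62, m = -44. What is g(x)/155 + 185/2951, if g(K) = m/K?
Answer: 953847/14179555 ≈ 0.067269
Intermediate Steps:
g(K) = -44/K
g(x)/155 + 185/2951 = -44/(-62)/155 + 185/2951 = -44*(-1/62)*(1/155) + 185*(1/2951) = (22/31)*(1/155) + 185/2951 = 22/4805 + 185/2951 = 953847/14179555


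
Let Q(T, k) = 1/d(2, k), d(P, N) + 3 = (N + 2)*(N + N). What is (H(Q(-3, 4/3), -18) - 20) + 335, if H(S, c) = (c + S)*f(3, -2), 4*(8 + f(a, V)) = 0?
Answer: 24255/53 ≈ 457.64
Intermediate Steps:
f(a, V) = -8 (f(a, V) = -8 + (¼)*0 = -8 + 0 = -8)
d(P, N) = -3 + 2*N*(2 + N) (d(P, N) = -3 + (N + 2)*(N + N) = -3 + (2 + N)*(2*N) = -3 + 2*N*(2 + N))
Q(T, k) = 1/(-3 + 2*k² + 4*k)
H(S, c) = -8*S - 8*c (H(S, c) = (c + S)*(-8) = (S + c)*(-8) = -8*S - 8*c)
(H(Q(-3, 4/3), -18) - 20) + 335 = ((-8/(-3 + 2*(4/3)² + 4*(4/3)) - 8*(-18)) - 20) + 335 = ((-8/(-3 + 2*(4*(⅓))² + 4*(4*(⅓))) + 144) - 20) + 335 = ((-8/(-3 + 2*(4/3)² + 4*(4/3)) + 144) - 20) + 335 = ((-8/(-3 + 2*(16/9) + 16/3) + 144) - 20) + 335 = ((-8/(-3 + 32/9 + 16/3) + 144) - 20) + 335 = ((-8/53/9 + 144) - 20) + 335 = ((-8*9/53 + 144) - 20) + 335 = ((-72/53 + 144) - 20) + 335 = (7560/53 - 20) + 335 = 6500/53 + 335 = 24255/53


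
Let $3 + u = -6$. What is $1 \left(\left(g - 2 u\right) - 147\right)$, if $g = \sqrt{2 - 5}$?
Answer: $-129 + i \sqrt{3} \approx -129.0 + 1.732 i$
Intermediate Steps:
$u = -9$ ($u = -3 - 6 = -9$)
$g = i \sqrt{3}$ ($g = \sqrt{-3} = i \sqrt{3} \approx 1.732 i$)
$1 \left(\left(g - 2 u\right) - 147\right) = 1 \left(\left(i \sqrt{3} - -18\right) - 147\right) = 1 \left(\left(i \sqrt{3} + 18\right) - 147\right) = 1 \left(\left(18 + i \sqrt{3}\right) - 147\right) = 1 \left(-129 + i \sqrt{3}\right) = -129 + i \sqrt{3}$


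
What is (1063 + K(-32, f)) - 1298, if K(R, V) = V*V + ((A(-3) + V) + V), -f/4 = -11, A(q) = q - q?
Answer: 1789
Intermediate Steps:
A(q) = 0
f = 44 (f = -4*(-11) = 44)
K(R, V) = V**2 + 2*V (K(R, V) = V*V + ((0 + V) + V) = V**2 + (V + V) = V**2 + 2*V)
(1063 + K(-32, f)) - 1298 = (1063 + 44*(2 + 44)) - 1298 = (1063 + 44*46) - 1298 = (1063 + 2024) - 1298 = 3087 - 1298 = 1789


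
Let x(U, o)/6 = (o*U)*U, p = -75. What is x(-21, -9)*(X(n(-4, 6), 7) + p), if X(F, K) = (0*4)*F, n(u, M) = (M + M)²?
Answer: 1786050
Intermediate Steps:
n(u, M) = 4*M² (n(u, M) = (2*M)² = 4*M²)
x(U, o) = 6*o*U² (x(U, o) = 6*((o*U)*U) = 6*((U*o)*U) = 6*(o*U²) = 6*o*U²)
X(F, K) = 0 (X(F, K) = 0*F = 0)
x(-21, -9)*(X(n(-4, 6), 7) + p) = (6*(-9)*(-21)²)*(0 - 75) = (6*(-9)*441)*(-75) = -23814*(-75) = 1786050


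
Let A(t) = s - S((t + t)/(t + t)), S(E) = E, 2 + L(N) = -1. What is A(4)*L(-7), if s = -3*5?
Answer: 48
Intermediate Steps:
L(N) = -3 (L(N) = -2 - 1 = -3)
s = -15
A(t) = -16 (A(t) = -15 - (t + t)/(t + t) = -15 - 2*t/(2*t) = -15 - 2*t*1/(2*t) = -15 - 1*1 = -15 - 1 = -16)
A(4)*L(-7) = -16*(-3) = 48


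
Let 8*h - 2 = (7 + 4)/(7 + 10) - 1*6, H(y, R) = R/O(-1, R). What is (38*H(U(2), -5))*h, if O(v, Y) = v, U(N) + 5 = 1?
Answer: -5415/68 ≈ -79.632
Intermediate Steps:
U(N) = -4 (U(N) = -5 + 1 = -4)
H(y, R) = -R (H(y, R) = R/(-1) = R*(-1) = -R)
h = -57/136 (h = ¼ + ((7 + 4)/(7 + 10) - 1*6)/8 = ¼ + (11/17 - 6)/8 = ¼ + (⅛)*(-91/17) = ¼ - 91/136 = -57/136 ≈ -0.41912)
(38*H(U(2), -5))*h = (38*(-1*(-5)))*(-57/136) = (38*5)*(-57/136) = 190*(-57/136) = -5415/68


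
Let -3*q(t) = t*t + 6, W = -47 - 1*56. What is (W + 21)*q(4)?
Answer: 1804/3 ≈ 601.33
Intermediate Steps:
W = -103 (W = -47 - 56 = -103)
q(t) = -2 - t²/3 (q(t) = -(t*t + 6)/3 = -(t² + 6)/3 = -(6 + t²)/3 = -2 - t²/3)
(W + 21)*q(4) = (-103 + 21)*(-2 - ⅓*4²) = -82*(-2 - ⅓*16) = -82*(-2 - 16/3) = -82*(-22/3) = 1804/3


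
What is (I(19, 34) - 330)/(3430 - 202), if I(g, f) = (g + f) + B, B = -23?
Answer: -25/269 ≈ -0.092937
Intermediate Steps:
I(g, f) = -23 + f + g (I(g, f) = (g + f) - 23 = (f + g) - 23 = -23 + f + g)
(I(19, 34) - 330)/(3430 - 202) = ((-23 + 34 + 19) - 330)/(3430 - 202) = (30 - 330)/3228 = -300*1/3228 = -25/269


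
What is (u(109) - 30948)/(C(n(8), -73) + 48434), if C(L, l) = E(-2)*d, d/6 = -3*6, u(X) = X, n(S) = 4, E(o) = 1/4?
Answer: -30839/48407 ≈ -0.63708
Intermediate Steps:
E(o) = 1/4
d = -108 (d = 6*(-3*6) = 6*(-18) = -108)
C(L, l) = -27 (C(L, l) = (1/4)*(-108) = -27)
(u(109) - 30948)/(C(n(8), -73) + 48434) = (109 - 30948)/(-27 + 48434) = -30839/48407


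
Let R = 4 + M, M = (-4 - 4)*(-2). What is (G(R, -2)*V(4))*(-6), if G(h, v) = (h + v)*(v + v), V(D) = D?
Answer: 1728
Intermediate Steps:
M = 16 (M = -8*(-2) = 16)
R = 20 (R = 4 + 16 = 20)
G(h, v) = 2*v*(h + v) (G(h, v) = (h + v)*(2*v) = 2*v*(h + v))
(G(R, -2)*V(4))*(-6) = ((2*(-2)*(20 - 2))*4)*(-6) = ((2*(-2)*18)*4)*(-6) = -72*4*(-6) = -288*(-6) = 1728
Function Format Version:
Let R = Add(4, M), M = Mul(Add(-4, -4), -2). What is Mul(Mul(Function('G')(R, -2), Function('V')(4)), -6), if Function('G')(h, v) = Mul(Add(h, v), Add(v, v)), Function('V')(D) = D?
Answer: 1728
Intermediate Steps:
M = 16 (M = Mul(-8, -2) = 16)
R = 20 (R = Add(4, 16) = 20)
Function('G')(h, v) = Mul(2, v, Add(h, v)) (Function('G')(h, v) = Mul(Add(h, v), Mul(2, v)) = Mul(2, v, Add(h, v)))
Mul(Mul(Function('G')(R, -2), Function('V')(4)), -6) = Mul(Mul(Mul(2, -2, Add(20, -2)), 4), -6) = Mul(Mul(Mul(2, -2, 18), 4), -6) = Mul(Mul(-72, 4), -6) = Mul(-288, -6) = 1728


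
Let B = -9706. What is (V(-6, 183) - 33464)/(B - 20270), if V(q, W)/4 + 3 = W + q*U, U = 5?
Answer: 4108/3747 ≈ 1.0963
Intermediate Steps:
V(q, W) = -12 + 4*W + 20*q (V(q, W) = -12 + 4*(W + q*5) = -12 + 4*(W + 5*q) = -12 + (4*W + 20*q) = -12 + 4*W + 20*q)
(V(-6, 183) - 33464)/(B - 20270) = ((-12 + 4*183 + 20*(-6)) - 33464)/(-9706 - 20270) = ((-12 + 732 - 120) - 33464)/(-29976) = (600 - 33464)*(-1/29976) = -32864*(-1/29976) = 4108/3747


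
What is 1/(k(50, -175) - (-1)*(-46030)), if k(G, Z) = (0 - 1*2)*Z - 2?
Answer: -1/45682 ≈ -2.1890e-5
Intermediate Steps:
k(G, Z) = -2 - 2*Z (k(G, Z) = (0 - 2)*Z - 2 = -2*Z - 2 = -2 - 2*Z)
1/(k(50, -175) - (-1)*(-46030)) = 1/((-2 - 2*(-175)) - (-1)*(-46030)) = 1/((-2 + 350) - 1*46030) = 1/(348 - 46030) = 1/(-45682) = -1/45682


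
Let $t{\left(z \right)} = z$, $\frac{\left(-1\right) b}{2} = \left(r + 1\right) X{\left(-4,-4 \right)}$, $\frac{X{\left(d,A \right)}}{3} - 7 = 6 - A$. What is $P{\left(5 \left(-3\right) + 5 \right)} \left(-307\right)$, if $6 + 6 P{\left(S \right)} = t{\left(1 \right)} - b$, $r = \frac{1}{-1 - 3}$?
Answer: $- \frac{43901}{12} \approx -3658.4$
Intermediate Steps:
$X{\left(d,A \right)} = 39 - 3 A$ ($X{\left(d,A \right)} = 21 + 3 \left(6 - A\right) = 21 - \left(-18 + 3 A\right) = 39 - 3 A$)
$r = - \frac{1}{4}$ ($r = \frac{1}{-4} = - \frac{1}{4} \approx -0.25$)
$b = - \frac{153}{2}$ ($b = - 2 \left(- \frac{1}{4} + 1\right) \left(39 - -12\right) = - 2 \frac{3 \left(39 + 12\right)}{4} = - 2 \cdot \frac{3}{4} \cdot 51 = \left(-2\right) \frac{153}{4} = - \frac{153}{2} \approx -76.5$)
$P{\left(S \right)} = \frac{143}{12}$ ($P{\left(S \right)} = -1 + \frac{1 - - \frac{153}{2}}{6} = -1 + \frac{1 + \frac{153}{2}}{6} = -1 + \frac{1}{6} \cdot \frac{155}{2} = -1 + \frac{155}{12} = \frac{143}{12}$)
$P{\left(5 \left(-3\right) + 5 \right)} \left(-307\right) = \frac{143}{12} \left(-307\right) = - \frac{43901}{12}$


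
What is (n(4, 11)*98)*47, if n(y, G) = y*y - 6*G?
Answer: -230300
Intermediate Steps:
n(y, G) = y² - 6*G
(n(4, 11)*98)*47 = ((4² - 6*11)*98)*47 = ((16 - 66)*98)*47 = -50*98*47 = -4900*47 = -230300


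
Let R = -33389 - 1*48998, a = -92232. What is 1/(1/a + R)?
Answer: -92232/7598717785 ≈ -1.2138e-5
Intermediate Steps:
R = -82387 (R = -33389 - 48998 = -82387)
1/(1/a + R) = 1/(1/(-92232) - 82387) = 1/(-1/92232 - 82387) = 1/(-7598717785/92232) = -92232/7598717785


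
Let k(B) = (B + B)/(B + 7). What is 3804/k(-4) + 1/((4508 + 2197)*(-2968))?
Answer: -28387977661/19900440 ≈ -1426.5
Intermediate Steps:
k(B) = 2*B/(7 + B) (k(B) = (2*B)/(7 + B) = 2*B/(7 + B))
3804/k(-4) + 1/((4508 + 2197)*(-2968)) = 3804/((2*(-4)/(7 - 4))) + 1/((4508 + 2197)*(-2968)) = 3804/((2*(-4)/3)) - 1/2968/6705 = 3804/((2*(-4)*(1/3))) + (1/6705)*(-1/2968) = 3804/(-8/3) - 1/19900440 = 3804*(-3/8) - 1/19900440 = -2853/2 - 1/19900440 = -28387977661/19900440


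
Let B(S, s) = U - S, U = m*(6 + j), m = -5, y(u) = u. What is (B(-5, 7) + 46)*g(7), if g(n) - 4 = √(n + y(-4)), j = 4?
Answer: 4 + √3 ≈ 5.7320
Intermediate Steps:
U = -50 (U = -5*(6 + 4) = -5*10 = -50)
g(n) = 4 + √(-4 + n) (g(n) = 4 + √(n - 4) = 4 + √(-4 + n))
B(S, s) = -50 - S
(B(-5, 7) + 46)*g(7) = ((-50 - 1*(-5)) + 46)*(4 + √(-4 + 7)) = ((-50 + 5) + 46)*(4 + √3) = (-45 + 46)*(4 + √3) = 1*(4 + √3) = 4 + √3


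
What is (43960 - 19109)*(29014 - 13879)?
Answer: 376119885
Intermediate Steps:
(43960 - 19109)*(29014 - 13879) = 24851*15135 = 376119885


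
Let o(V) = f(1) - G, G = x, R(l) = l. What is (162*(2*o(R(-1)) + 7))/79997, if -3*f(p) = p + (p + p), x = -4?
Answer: 2106/79997 ≈ 0.026326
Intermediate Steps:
f(p) = -p (f(p) = -(p + (p + p))/3 = -(p + 2*p)/3 = -p)
G = -4
o(V) = 3 (o(V) = -1*1 - 1*(-4) = -1 + 4 = 3)
(162*(2*o(R(-1)) + 7))/79997 = (162*(2*3 + 7))/79997 = (162*(6 + 7))*(1/79997) = (162*13)*(1/79997) = 2106*(1/79997) = 2106/79997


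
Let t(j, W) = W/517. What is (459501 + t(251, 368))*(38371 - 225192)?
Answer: -44381642328085/517 ≈ -8.5845e+10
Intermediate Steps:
t(j, W) = W/517 (t(j, W) = W*(1/517) = W/517)
(459501 + t(251, 368))*(38371 - 225192) = (459501 + (1/517)*368)*(38371 - 225192) = (459501 + 368/517)*(-186821) = (237562385/517)*(-186821) = -44381642328085/517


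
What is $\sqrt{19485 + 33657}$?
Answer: $\sqrt{53142} \approx 230.53$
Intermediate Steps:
$\sqrt{19485 + 33657} = \sqrt{53142}$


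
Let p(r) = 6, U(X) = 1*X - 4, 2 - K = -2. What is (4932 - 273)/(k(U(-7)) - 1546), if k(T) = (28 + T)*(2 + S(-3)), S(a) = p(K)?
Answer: -1553/470 ≈ -3.3043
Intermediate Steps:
K = 4 (K = 2 - 1*(-2) = 2 + 2 = 4)
U(X) = -4 + X (U(X) = X - 4 = -4 + X)
S(a) = 6
k(T) = 224 + 8*T (k(T) = (28 + T)*(2 + 6) = (28 + T)*8 = 224 + 8*T)
(4932 - 273)/(k(U(-7)) - 1546) = (4932 - 273)/((224 + 8*(-4 - 7)) - 1546) = 4659/((224 + 8*(-11)) - 1546) = 4659/((224 - 88) - 1546) = 4659/(136 - 1546) = 4659/(-1410) = 4659*(-1/1410) = -1553/470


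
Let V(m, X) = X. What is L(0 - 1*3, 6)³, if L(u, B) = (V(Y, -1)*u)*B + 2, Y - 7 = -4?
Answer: 8000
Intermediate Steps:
Y = 3 (Y = 7 - 4 = 3)
L(u, B) = 2 - B*u (L(u, B) = (-u)*B + 2 = -B*u + 2 = 2 - B*u)
L(0 - 1*3, 6)³ = (2 - 1*6*(0 - 1*3))³ = (2 - 1*6*(0 - 3))³ = (2 - 1*6*(-3))³ = (2 + 18)³ = 20³ = 8000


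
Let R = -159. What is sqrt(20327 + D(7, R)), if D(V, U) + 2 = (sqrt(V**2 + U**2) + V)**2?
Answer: sqrt(45704 + 14*sqrt(25330)) ≈ 218.93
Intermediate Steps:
D(V, U) = -2 + (V + sqrt(U**2 + V**2))**2 (D(V, U) = -2 + (sqrt(V**2 + U**2) + V)**2 = -2 + (sqrt(U**2 + V**2) + V)**2 = -2 + (V + sqrt(U**2 + V**2))**2)
sqrt(20327 + D(7, R)) = sqrt(20327 + (-2 + (7 + sqrt((-159)**2 + 7**2))**2)) = sqrt(20327 + (-2 + (7 + sqrt(25281 + 49))**2)) = sqrt(20327 + (-2 + (7 + sqrt(25330))**2)) = sqrt(20325 + (7 + sqrt(25330))**2)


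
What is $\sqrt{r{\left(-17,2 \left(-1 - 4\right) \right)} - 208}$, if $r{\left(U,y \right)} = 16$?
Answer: $8 i \sqrt{3} \approx 13.856 i$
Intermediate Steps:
$\sqrt{r{\left(-17,2 \left(-1 - 4\right) \right)} - 208} = \sqrt{16 - 208} = \sqrt{-192} = 8 i \sqrt{3}$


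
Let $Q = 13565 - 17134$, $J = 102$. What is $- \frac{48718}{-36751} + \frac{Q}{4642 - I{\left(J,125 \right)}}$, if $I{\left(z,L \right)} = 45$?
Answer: $\frac{92792327}{168944347} \approx 0.54925$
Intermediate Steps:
$Q = -3569$ ($Q = 13565 - 17134 = -3569$)
$- \frac{48718}{-36751} + \frac{Q}{4642 - I{\left(J,125 \right)}} = - \frac{48718}{-36751} - \frac{3569}{4642 - 45} = \left(-48718\right) \left(- \frac{1}{36751}\right) - \frac{3569}{4642 - 45} = \frac{48718}{36751} - \frac{3569}{4597} = \frac{92792327}{168944347}$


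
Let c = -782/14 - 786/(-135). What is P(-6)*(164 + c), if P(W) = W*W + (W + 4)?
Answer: 1220566/315 ≈ 3874.8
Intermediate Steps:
P(W) = 4 + W + W**2 (P(W) = W**2 + (4 + W) = 4 + W + W**2)
c = -15761/315 (c = -782*1/14 - 786*(-1/135) = -391/7 + 262/45 = -15761/315 ≈ -50.035)
P(-6)*(164 + c) = (4 - 6 + (-6)**2)*(164 - 15761/315) = (4 - 6 + 36)*(35899/315) = 34*(35899/315) = 1220566/315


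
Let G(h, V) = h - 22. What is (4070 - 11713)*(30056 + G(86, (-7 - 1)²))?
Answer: -230207160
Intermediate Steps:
G(h, V) = -22 + h
(4070 - 11713)*(30056 + G(86, (-7 - 1)²)) = (4070 - 11713)*(30056 + (-22 + 86)) = -7643*(30056 + 64) = -7643*30120 = -230207160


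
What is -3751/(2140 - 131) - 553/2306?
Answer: -9760783/4632754 ≈ -2.1069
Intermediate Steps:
-3751/(2140 - 131) - 553/2306 = -3751/2009 - 553*1/2306 = -3751*1/2009 - 553/2306 = -3751/2009 - 553/2306 = -9760783/4632754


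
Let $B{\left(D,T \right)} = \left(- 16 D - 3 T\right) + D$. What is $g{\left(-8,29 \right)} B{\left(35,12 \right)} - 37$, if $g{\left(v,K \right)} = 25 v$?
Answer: $112163$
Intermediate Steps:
$B{\left(D,T \right)} = - 15 D - 3 T$
$g{\left(-8,29 \right)} B{\left(35,12 \right)} - 37 = 25 \left(-8\right) \left(\left(-15\right) 35 - 36\right) - 37 = - 200 \left(-525 - 36\right) - 37 = \left(-200\right) \left(-561\right) - 37 = 112200 - 37 = 112163$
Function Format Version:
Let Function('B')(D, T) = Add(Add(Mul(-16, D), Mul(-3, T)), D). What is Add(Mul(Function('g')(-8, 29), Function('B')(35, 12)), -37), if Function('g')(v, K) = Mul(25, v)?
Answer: 112163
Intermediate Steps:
Function('B')(D, T) = Add(Mul(-15, D), Mul(-3, T))
Add(Mul(Function('g')(-8, 29), Function('B')(35, 12)), -37) = Add(Mul(Mul(25, -8), Add(Mul(-15, 35), Mul(-3, 12))), -37) = Add(Mul(-200, Add(-525, -36)), -37) = Add(Mul(-200, -561), -37) = Add(112200, -37) = 112163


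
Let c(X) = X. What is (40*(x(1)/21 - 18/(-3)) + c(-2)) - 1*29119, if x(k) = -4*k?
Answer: -606661/21 ≈ -28889.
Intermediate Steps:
(40*(x(1)/21 - 18/(-3)) + c(-2)) - 1*29119 = (40*(-4*1/21 - 18/(-3)) - 2) - 1*29119 = (40*(-4*1/21 - 18*(-1/3)) - 2) - 29119 = (40*(-4/21 + 6) - 2) - 29119 = (40*(122/21) - 2) - 29119 = (4880/21 - 2) - 29119 = 4838/21 - 29119 = -606661/21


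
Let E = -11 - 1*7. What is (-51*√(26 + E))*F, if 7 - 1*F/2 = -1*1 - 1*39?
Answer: -9588*√2 ≈ -13559.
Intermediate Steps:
E = -18 (E = -11 - 7 = -18)
F = 94 (F = 14 - 2*(-1*1 - 1*39) = 14 - 2*(-1 - 39) = 14 - 2*(-40) = 14 + 80 = 94)
(-51*√(26 + E))*F = -51*√(26 - 18)*94 = -102*√2*94 = -9588*√2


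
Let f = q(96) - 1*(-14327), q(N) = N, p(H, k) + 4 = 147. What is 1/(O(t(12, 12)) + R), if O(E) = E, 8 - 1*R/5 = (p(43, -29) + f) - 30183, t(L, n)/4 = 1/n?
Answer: 3/234376 ≈ 1.2800e-5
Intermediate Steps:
p(H, k) = 143 (p(H, k) = -4 + 147 = 143)
t(L, n) = 4/n
f = 14423 (f = 96 - 1*(-14327) = 96 + 14327 = 14423)
R = 78125 (R = 40 - 5*((143 + 14423) - 30183) = 40 - 5*(14566 - 30183) = 40 - 5*(-15617) = 40 + 78085 = 78125)
1/(O(t(12, 12)) + R) = 1/(4/12 + 78125) = 1/(4*(1/12) + 78125) = 1/(1/3 + 78125) = 1/(234376/3) = 3/234376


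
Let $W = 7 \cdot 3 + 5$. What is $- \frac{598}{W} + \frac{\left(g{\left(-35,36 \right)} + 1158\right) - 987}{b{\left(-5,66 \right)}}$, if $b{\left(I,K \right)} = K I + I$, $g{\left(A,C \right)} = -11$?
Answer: $- \frac{1573}{67} \approx -23.478$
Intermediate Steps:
$W = 26$ ($W = 21 + 5 = 26$)
$b{\left(I,K \right)} = I + I K$ ($b{\left(I,K \right)} = I K + I = I + I K$)
$- \frac{598}{W} + \frac{\left(g{\left(-35,36 \right)} + 1158\right) - 987}{b{\left(-5,66 \right)}} = - \frac{598}{26} + \frac{\left(-11 + 1158\right) - 987}{\left(-5\right) \left(1 + 66\right)} = \left(-598\right) \frac{1}{26} + \frac{1147 - 987}{\left(-5\right) 67} = -23 + \frac{160}{-335} = -23 + 160 \left(- \frac{1}{335}\right) = -23 - \frac{32}{67} = - \frac{1573}{67}$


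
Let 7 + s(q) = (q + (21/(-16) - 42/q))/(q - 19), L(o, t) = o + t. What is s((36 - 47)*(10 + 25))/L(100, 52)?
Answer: -2148781/54039040 ≈ -0.039764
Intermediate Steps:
s(q) = -7 + (-21/16 + q - 42/q)/(-19 + q) (s(q) = -7 + (q + (21/(-16) - 42/q))/(q - 19) = -7 + (q + (21*(-1/16) - 42/q))/(-19 + q) = -7 + (q + (-21/16 - 42/q))/(-19 + q) = -7 + (-21/16 + q - 42/q)/(-19 + q))
s((36 - 47)*(10 + 25))/L(100, 52) = ((-672 - 96*(10 + 25)**2*(36 - 47)**2 + 2107*((36 - 47)*(10 + 25)))/(16*(((36 - 47)*(10 + 25)))*(-19 + (36 - 47)*(10 + 25))))/(100 + 52) = ((-672 - 96*(-11*35)**2 + 2107*(-11*35))/(16*((-11*35))*(-19 - 11*35)))/152 = ((1/16)*(-672 - 96*(-385)**2 + 2107*(-385))/(-385*(-19 - 385)))*(1/152) = ((1/16)*(-1/385)*(-672 - 96*148225 - 811195)/(-404))*(1/152) = ((1/16)*(-1/385)*(-1/404)*(-672 - 14229600 - 811195))*(1/152) = ((1/16)*(-1/385)*(-1/404)*(-15041467))*(1/152) = -2148781/355520*1/152 = -2148781/54039040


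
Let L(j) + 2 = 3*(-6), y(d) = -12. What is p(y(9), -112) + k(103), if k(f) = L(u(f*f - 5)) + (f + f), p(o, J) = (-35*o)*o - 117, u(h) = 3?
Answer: -4971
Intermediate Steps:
L(j) = -20 (L(j) = -2 + 3*(-6) = -2 - 18 = -20)
p(o, J) = -117 - 35*o² (p(o, J) = -35*o² - 117 = -117 - 35*o²)
k(f) = -20 + 2*f (k(f) = -20 + (f + f) = -20 + 2*f)
p(y(9), -112) + k(103) = (-117 - 35*(-12)²) + (-20 + 2*103) = (-117 - 35*144) + (-20 + 206) = (-117 - 5040) + 186 = -5157 + 186 = -4971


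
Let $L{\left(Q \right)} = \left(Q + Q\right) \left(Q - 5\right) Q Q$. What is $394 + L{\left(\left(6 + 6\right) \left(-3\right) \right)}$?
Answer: $3826186$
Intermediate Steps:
$L{\left(Q \right)} = 2 Q^{3} \left(-5 + Q\right)$ ($L{\left(Q \right)} = 2 Q \left(-5 + Q\right) Q^{2} = 2 Q^{3} \left(-5 + Q\right)$)
$394 + L{\left(\left(6 + 6\right) \left(-3\right) \right)} = 394 + 2 \left(\left(6 + 6\right) \left(-3\right)\right)^{3} \left(-5 + \left(6 + 6\right) \left(-3\right)\right) = 394 + 2 \left(12 \left(-3\right)\right)^{3} \left(-5 + 12 \left(-3\right)\right) = 394 + 2 \left(-36\right)^{3} \left(-5 - 36\right) = 394 + 2 \left(-46656\right) \left(-41\right) = 394 + 3825792 = 3826186$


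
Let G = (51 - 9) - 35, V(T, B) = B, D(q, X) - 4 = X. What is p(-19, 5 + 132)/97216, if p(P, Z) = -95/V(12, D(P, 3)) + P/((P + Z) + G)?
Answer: -1501/10633000 ≈ -0.00014116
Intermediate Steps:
D(q, X) = 4 + X
G = 7 (G = 42 - 35 = 7)
p(P, Z) = -95/7 + P/(7 + P + Z) (p(P, Z) = -95/(4 + 3) + P/((P + Z) + 7) = -95/7 + P/(7 + P + Z))
p(-19, 5 + 132)/97216 = ((-665 - 95*(5 + 132) - 88*(-19))/(7*(7 - 19 + (5 + 132))))/97216 = ((-665 - 95*137 + 1672)/(7*(7 - 19 + 137)))*(1/97216) = ((⅐)*(-665 - 13015 + 1672)/125)*(1/97216) = ((⅐)*(1/125)*(-12008))*(1/97216) = -12008/875*1/97216 = -1501/10633000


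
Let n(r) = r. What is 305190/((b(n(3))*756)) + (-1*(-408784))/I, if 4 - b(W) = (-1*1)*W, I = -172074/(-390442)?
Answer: 1117314562331/1204518 ≈ 9.2760e+5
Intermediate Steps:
I = 86037/195221 (I = -172074*(-1/390442) = 86037/195221 ≈ 0.44072)
b(W) = 4 + W (b(W) = 4 - (-1*1)*W = 4 - (-1)*W = 4 + W)
305190/((b(n(3))*756)) + (-1*(-408784))/I = 305190/(((4 + 3)*756)) + (-1*(-408784))/(86037/195221) = 305190/((7*756)) + 408784*(195221/86037) = 305190/5292 + 79803221264/86037 = 305190*(1/5292) + 79803221264/86037 = 16955/294 + 79803221264/86037 = 1117314562331/1204518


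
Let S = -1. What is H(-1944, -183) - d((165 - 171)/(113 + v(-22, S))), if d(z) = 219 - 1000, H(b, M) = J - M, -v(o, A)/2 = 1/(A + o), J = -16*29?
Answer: 500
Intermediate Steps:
J = -464
v(o, A) = -2/(A + o)
H(b, M) = -464 - M
d(z) = -781
H(-1944, -183) - d((165 - 171)/(113 + v(-22, S))) = (-464 - 1*(-183)) - 1*(-781) = (-464 + 183) + 781 = -281 + 781 = 500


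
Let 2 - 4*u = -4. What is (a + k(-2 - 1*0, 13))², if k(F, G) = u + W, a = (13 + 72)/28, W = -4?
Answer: 225/784 ≈ 0.28699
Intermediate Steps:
u = 3/2 (u = ½ - ¼*(-4) = ½ + 1 = 3/2 ≈ 1.5000)
a = 85/28 (a = 85*(1/28) = 85/28 ≈ 3.0357)
k(F, G) = -5/2 (k(F, G) = 3/2 - 4 = -5/2)
(a + k(-2 - 1*0, 13))² = (85/28 - 5/2)² = (15/28)² = 225/784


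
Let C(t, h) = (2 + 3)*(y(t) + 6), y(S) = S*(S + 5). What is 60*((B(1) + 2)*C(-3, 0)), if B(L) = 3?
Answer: 0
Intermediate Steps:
y(S) = S*(5 + S)
C(t, h) = 30 + 5*t*(5 + t) (C(t, h) = (2 + 3)*(t*(5 + t) + 6) = 5*(6 + t*(5 + t)) = 30 + 5*t*(5 + t))
60*((B(1) + 2)*C(-3, 0)) = 60*((3 + 2)*(30 + 5*(-3)*(5 - 3))) = 60*(5*(30 + 5*(-3)*2)) = 60*(5*(30 - 30)) = 60*(5*0) = 60*0 = 0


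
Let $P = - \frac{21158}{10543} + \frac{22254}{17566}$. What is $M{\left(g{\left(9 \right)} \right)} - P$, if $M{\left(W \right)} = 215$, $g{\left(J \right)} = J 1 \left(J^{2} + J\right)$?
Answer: $\frac{19977340088}{92599169} \approx 215.74$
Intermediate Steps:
$g{\left(J \right)} = J \left(J + J^{2}\right)$ ($g{\left(J \right)} = J 1 \left(J + J^{2}\right) = J \left(J + J^{2}\right)$)
$P = - \frac{68518753}{92599169}$ ($P = \left(-21158\right) \frac{1}{10543} + 22254 \cdot \frac{1}{17566} = - \frac{21158}{10543} + \frac{11127}{8783} = - \frac{68518753}{92599169} \approx -0.73995$)
$M{\left(g{\left(9 \right)} \right)} - P = 215 - - \frac{68518753}{92599169} = 215 + \frac{68518753}{92599169} = \frac{19977340088}{92599169}$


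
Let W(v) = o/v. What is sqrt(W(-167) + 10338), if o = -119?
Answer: sqrt(288336355)/167 ≈ 101.68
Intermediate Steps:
W(v) = -119/v
sqrt(W(-167) + 10338) = sqrt(-119/(-167) + 10338) = sqrt(-119*(-1/167) + 10338) = sqrt(119/167 + 10338) = sqrt(1726565/167) = sqrt(288336355)/167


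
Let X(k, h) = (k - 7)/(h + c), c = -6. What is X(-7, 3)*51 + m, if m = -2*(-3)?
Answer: 244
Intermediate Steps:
X(k, h) = (-7 + k)/(-6 + h) (X(k, h) = (k - 7)/(h - 6) = (-7 + k)/(-6 + h))
m = 6
X(-7, 3)*51 + m = ((-7 - 7)/(-6 + 3))*51 + 6 = (-14/(-3))*51 + 6 = -⅓*(-14)*51 + 6 = (14/3)*51 + 6 = 238 + 6 = 244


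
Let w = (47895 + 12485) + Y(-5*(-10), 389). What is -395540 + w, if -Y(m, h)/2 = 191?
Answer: -335542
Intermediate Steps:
Y(m, h) = -382 (Y(m, h) = -2*191 = -382)
w = 59998 (w = (47895 + 12485) - 382 = 60380 - 382 = 59998)
-395540 + w = -395540 + 59998 = -335542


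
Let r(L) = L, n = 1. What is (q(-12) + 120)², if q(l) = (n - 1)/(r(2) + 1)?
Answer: 14400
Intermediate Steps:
q(l) = 0 (q(l) = (1 - 1)/(2 + 1) = 0/3 = 0*(⅓) = 0)
(q(-12) + 120)² = (0 + 120)² = 120² = 14400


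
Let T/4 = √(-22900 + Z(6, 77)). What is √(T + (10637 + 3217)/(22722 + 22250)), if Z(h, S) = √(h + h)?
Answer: √(155760522 + 2022480784*I*√2*√(11450 - √3))/22486 ≈ 17.401 + 17.392*I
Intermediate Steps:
Z(h, S) = √2*√h (Z(h, S) = √(2*h) = √2*√h)
T = 4*√(-22900 + 2*√3) (T = 4*√(-22900 + √2*√6) = 4*√(-22900 + 2*√3) ≈ 605.26*I)
√(T + (10637 + 3217)/(22722 + 22250)) = √(4*√(-22900 + 2*√3) + (10637 + 3217)/(22722 + 22250)) = √(4*√(-22900 + 2*√3) + 13854/44972) = √(4*√(-22900 + 2*√3) + 13854*(1/44972)) = √(4*√(-22900 + 2*√3) + 6927/22486) = √(6927/22486 + 4*√(-22900 + 2*√3))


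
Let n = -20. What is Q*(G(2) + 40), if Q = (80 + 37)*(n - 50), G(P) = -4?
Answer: -294840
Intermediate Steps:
Q = -8190 (Q = (80 + 37)*(-20 - 50) = 117*(-70) = -8190)
Q*(G(2) + 40) = -8190*(-4 + 40) = -8190*36 = -294840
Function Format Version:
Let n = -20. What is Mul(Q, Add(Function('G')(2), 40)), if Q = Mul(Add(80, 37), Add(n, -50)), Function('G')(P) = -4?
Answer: -294840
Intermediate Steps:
Q = -8190 (Q = Mul(Add(80, 37), Add(-20, -50)) = Mul(117, -70) = -8190)
Mul(Q, Add(Function('G')(2), 40)) = Mul(-8190, Add(-4, 40)) = Mul(-8190, 36) = -294840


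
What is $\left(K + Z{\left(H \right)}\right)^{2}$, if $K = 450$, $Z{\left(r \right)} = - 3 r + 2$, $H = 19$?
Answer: $156025$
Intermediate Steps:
$Z{\left(r \right)} = 2 - 3 r$
$\left(K + Z{\left(H \right)}\right)^{2} = \left(450 + \left(2 - 57\right)\right)^{2} = \left(450 - 55\right)^{2} = 395^{2} = 156025$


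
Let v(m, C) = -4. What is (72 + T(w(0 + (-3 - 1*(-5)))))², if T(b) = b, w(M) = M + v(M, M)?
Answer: 4900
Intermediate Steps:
w(M) = -4 + M (w(M) = M - 4 = -4 + M)
(72 + T(w(0 + (-3 - 1*(-5)))))² = (72 + (-4 + (0 + (-3 - 1*(-5)))))² = (72 + (-4 + (0 + (-3 + 5))))² = (72 + (-4 + (0 + 2)))² = (72 + (-4 + 2))² = (72 - 2)² = 70² = 4900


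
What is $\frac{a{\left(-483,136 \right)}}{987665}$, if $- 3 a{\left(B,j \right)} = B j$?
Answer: $\frac{3128}{141095} \approx 0.022169$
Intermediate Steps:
$a{\left(B,j \right)} = - \frac{B j}{3}$
$\frac{a{\left(-483,136 \right)}}{987665} = \frac{\left(- \frac{1}{3}\right) \left(-483\right) 136}{987665} = 21896 \cdot \frac{1}{987665} = \frac{3128}{141095}$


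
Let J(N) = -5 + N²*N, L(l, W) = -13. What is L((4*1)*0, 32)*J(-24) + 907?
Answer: 180684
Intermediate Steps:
J(N) = -5 + N³
L((4*1)*0, 32)*J(-24) + 907 = -13*(-5 + (-24)³) + 907 = -13*(-5 - 13824) + 907 = -13*(-13829) + 907 = 179777 + 907 = 180684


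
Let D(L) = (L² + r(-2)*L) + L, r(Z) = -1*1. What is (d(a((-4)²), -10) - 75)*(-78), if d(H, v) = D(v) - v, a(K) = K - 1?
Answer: -2730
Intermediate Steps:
r(Z) = -1
D(L) = L² (D(L) = (L² - L) + L = L²)
a(K) = -1 + K
d(H, v) = v² - v
(d(a((-4)²), -10) - 75)*(-78) = (-10*(-1 - 10) - 75)*(-78) = (-10*(-11) - 75)*(-78) = (110 - 75)*(-78) = 35*(-78) = -2730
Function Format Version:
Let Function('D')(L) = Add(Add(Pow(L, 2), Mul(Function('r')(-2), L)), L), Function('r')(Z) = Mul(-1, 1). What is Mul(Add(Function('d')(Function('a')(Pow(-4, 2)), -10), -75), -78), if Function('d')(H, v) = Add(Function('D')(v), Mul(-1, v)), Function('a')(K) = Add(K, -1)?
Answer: -2730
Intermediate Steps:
Function('r')(Z) = -1
Function('D')(L) = Pow(L, 2) (Function('D')(L) = Add(Add(Pow(L, 2), Mul(-1, L)), L) = Pow(L, 2))
Function('a')(K) = Add(-1, K)
Function('d')(H, v) = Add(Pow(v, 2), Mul(-1, v))
Mul(Add(Function('d')(Function('a')(Pow(-4, 2)), -10), -75), -78) = Mul(Add(Mul(-10, Add(-1, -10)), -75), -78) = Mul(Add(Mul(-10, -11), -75), -78) = Mul(Add(110, -75), -78) = Mul(35, -78) = -2730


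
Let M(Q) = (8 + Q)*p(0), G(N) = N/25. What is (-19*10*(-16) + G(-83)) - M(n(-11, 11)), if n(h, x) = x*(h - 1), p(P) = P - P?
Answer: 75917/25 ≈ 3036.7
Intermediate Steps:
p(P) = 0
n(h, x) = x*(-1 + h)
G(N) = N/25 (G(N) = N*(1/25) = N/25)
M(Q) = 0 (M(Q) = (8 + Q)*0 = 0)
(-19*10*(-16) + G(-83)) - M(n(-11, 11)) = (-19*10*(-16) + (1/25)*(-83)) - 1*0 = (-190*(-16) - 83/25) + 0 = (3040 - 83/25) + 0 = 75917/25 + 0 = 75917/25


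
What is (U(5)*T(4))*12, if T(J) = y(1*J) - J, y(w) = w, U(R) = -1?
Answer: 0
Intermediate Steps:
T(J) = 0 (T(J) = 1*J - J = J - J = 0)
(U(5)*T(4))*12 = -1*0*12 = 0*12 = 0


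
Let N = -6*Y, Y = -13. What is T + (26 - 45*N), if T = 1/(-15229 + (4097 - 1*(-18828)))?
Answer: -26812863/7696 ≈ -3484.0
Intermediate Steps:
T = 1/7696 (T = 1/(-15229 + (4097 + 18828)) = 1/(-15229 + 22925) = 1/7696 ≈ 0.00012994)
N = 78 (N = -6*(-13) = 78)
T + (26 - 45*N) = 1/7696 + (26 - 45*78) = 1/7696 + (26 - 3510) = 1/7696 - 3484 = -26812863/7696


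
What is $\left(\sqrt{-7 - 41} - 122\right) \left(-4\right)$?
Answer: $488 - 16 i \sqrt{3} \approx 488.0 - 27.713 i$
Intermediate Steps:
$\left(\sqrt{-7 - 41} - 122\right) \left(-4\right) = \left(\sqrt{-48} - 122\right) \left(-4\right) = \left(4 i \sqrt{3} - 122\right) \left(-4\right) = \left(-122 + 4 i \sqrt{3}\right) \left(-4\right) = 488 - 16 i \sqrt{3}$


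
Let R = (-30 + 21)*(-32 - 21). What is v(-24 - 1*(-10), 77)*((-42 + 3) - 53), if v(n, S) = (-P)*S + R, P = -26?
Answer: -228068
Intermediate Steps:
R = 477 (R = -9*(-53) = 477)
v(n, S) = 477 + 26*S (v(n, S) = (-1*(-26))*S + 477 = 26*S + 477 = 477 + 26*S)
v(-24 - 1*(-10), 77)*((-42 + 3) - 53) = (477 + 26*77)*((-42 + 3) - 53) = (477 + 2002)*(-39 - 53) = 2479*(-92) = -228068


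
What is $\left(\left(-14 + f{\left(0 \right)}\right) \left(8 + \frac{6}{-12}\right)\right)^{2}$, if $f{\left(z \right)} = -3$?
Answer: $\frac{65025}{4} \approx 16256.0$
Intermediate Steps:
$\left(\left(-14 + f{\left(0 \right)}\right) \left(8 + \frac{6}{-12}\right)\right)^{2} = \left(\left(-14 - 3\right) \left(8 + \frac{6}{-12}\right)\right)^{2} = \left(- 17 \left(8 + 6 \left(- \frac{1}{12}\right)\right)\right)^{2} = \left(- 17 \left(8 - \frac{1}{2}\right)\right)^{2} = \left(\left(-17\right) \frac{15}{2}\right)^{2} = \left(- \frac{255}{2}\right)^{2} = \frac{65025}{4}$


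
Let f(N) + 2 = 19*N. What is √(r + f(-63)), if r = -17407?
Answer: I*√18606 ≈ 136.4*I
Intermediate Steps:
f(N) = -2 + 19*N
√(r + f(-63)) = √(-17407 + (-2 + 19*(-63))) = √(-17407 + (-2 - 1197)) = √(-17407 - 1199) = √(-18606) = I*√18606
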